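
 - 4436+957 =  - 3479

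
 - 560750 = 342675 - 903425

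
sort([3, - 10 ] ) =[ - 10,3] 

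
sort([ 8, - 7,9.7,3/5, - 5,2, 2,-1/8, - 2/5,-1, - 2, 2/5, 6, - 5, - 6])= [ - 7, - 6, - 5,-5,-2, -1, - 2/5, - 1/8, 2/5, 3/5,2, 2,6, 8, 9.7 ]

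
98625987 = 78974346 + 19651641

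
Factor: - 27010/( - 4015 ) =74/11 = 2^1 * 11^( - 1)*37^1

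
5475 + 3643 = 9118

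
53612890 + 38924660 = 92537550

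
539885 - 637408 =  - 97523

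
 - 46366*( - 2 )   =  92732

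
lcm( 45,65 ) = 585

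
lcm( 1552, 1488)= 144336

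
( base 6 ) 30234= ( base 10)3982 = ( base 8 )7616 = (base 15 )12A7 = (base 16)F8E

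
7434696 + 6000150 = 13434846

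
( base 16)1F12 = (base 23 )F0J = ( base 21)I0G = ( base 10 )7954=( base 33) 7A1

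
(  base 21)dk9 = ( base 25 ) 9lc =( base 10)6162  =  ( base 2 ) 1100000010010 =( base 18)1106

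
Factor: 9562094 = 2^1*4781047^1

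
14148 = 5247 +8901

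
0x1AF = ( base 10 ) 431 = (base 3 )120222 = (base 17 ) 186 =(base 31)DS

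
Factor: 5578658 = 2^1 * 2789329^1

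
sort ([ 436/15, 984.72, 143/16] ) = [ 143/16,436/15, 984.72] 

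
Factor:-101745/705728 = -2^(  -  6 ) * 3^2 *5^1*7^1*17^1*19^1  *11027^(- 1)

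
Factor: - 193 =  - 193^1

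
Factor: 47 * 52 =2^2*13^1  *47^1 = 2444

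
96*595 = 57120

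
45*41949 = 1887705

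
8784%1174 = 566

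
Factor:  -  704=-2^6*11^1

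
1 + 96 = 97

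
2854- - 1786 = 4640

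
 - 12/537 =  - 1 + 175/179 = - 0.02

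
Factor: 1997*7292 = 14562124 = 2^2*1823^1*1997^1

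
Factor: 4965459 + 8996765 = 13962224=2^4*29^1 * 30091^1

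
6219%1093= 754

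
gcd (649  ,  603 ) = 1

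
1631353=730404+900949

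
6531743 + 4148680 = 10680423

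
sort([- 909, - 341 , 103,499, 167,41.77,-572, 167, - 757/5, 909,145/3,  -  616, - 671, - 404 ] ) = [ - 909, - 671  , - 616 , - 572, - 404, - 341, - 757/5, 41.77,145/3,103,167,167, 499,909 ] 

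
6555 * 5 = 32775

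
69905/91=768 + 17/91  =  768.19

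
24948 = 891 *28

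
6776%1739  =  1559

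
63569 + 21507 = 85076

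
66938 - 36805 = 30133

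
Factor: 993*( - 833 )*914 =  - 2^1*3^1*7^2  *  17^1*331^1 * 457^1 = -  756032466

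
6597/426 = 2199/142=   15.49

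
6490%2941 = 608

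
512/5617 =512/5617=0.09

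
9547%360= 187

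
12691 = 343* 37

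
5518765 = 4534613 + 984152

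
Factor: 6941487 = 3^1*7^2 * 47221^1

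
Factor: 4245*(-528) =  - 2241360 = - 2^4*3^2*5^1*11^1*283^1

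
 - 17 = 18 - 35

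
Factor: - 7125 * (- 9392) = 2^4*3^1*5^3*19^1 * 587^1 = 66918000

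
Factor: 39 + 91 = 130 = 2^1 * 5^1*13^1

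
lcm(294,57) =5586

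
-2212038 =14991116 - 17203154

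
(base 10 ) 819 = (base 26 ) 15D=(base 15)399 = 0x333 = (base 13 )4B0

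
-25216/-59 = 427 + 23/59 = 427.39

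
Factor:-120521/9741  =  - 3^( - 1 ) * 17^( - 1) * 631^1 = -  631/51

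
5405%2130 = 1145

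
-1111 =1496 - 2607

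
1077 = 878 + 199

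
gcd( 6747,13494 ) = 6747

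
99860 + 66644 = 166504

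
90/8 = 45/4 = 11.25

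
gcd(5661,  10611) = 9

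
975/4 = 243+3/4 = 243.75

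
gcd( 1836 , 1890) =54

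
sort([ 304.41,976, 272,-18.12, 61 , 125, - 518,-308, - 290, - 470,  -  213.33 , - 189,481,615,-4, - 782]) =[ - 782, - 518,  -  470, - 308, - 290, - 213.33, - 189, - 18.12,  -  4, 61, 125,  272,304.41,481, 615,976]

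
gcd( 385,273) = 7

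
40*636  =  25440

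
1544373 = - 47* (-32859)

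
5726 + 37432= 43158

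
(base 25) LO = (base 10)549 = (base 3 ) 202100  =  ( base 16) 225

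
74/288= 37/144   =  0.26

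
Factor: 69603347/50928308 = 2^(  -  2 )*11^1*67^( - 1)*307^1*20611^1*190031^( - 1 ) 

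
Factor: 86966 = 2^1 * 11^1*59^1*67^1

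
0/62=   0 = 0.00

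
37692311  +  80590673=118282984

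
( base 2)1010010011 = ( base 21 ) 1A8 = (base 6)3015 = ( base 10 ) 659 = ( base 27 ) ob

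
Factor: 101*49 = 7^2 * 101^1 =4949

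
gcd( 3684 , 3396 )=12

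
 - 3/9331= - 3/9331   =  -0.00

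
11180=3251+7929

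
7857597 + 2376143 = 10233740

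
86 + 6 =92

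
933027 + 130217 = 1063244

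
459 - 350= 109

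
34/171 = 34/171 = 0.20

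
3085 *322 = 993370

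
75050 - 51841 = 23209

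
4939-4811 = 128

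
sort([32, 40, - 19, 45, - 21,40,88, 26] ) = [ - 21, - 19,26,32 , 40,40,  45,88 ]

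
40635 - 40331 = 304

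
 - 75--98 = 23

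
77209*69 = 5327421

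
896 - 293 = 603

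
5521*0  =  0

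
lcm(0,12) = 0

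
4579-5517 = - 938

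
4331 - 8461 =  - 4130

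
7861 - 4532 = 3329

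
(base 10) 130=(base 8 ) 202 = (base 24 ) 5A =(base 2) 10000010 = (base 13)a0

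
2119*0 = 0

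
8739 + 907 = 9646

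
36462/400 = 18231/200 = 91.16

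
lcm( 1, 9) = 9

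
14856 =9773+5083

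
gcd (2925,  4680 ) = 585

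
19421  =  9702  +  9719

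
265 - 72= 193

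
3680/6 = 613 + 1/3  =  613.33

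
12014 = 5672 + 6342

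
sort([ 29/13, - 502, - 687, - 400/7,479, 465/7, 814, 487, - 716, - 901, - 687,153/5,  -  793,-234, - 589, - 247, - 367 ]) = [ - 901,- 793, - 716,- 687, - 687, - 589, - 502, - 367,-247, - 234,-400/7,29/13, 153/5 , 465/7,  479,487,814]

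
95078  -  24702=70376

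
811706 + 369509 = 1181215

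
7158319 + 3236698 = 10395017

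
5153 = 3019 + 2134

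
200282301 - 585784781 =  - 385502480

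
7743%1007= 694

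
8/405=8/405= 0.02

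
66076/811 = 81 + 385/811 = 81.47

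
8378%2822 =2734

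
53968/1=53968  =  53968.00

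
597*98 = 58506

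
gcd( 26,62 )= 2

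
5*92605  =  463025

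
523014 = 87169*6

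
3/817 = 3/817 =0.00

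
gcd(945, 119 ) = 7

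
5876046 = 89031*66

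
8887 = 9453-566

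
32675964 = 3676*8889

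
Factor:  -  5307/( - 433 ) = 3^1*29^1*61^1*433^( - 1 ) 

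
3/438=1/146 = 0.01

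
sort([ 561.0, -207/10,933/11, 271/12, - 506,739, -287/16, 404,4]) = [ - 506 , - 207/10, - 287/16,4,271/12,933/11, 404,561.0,739]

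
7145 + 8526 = 15671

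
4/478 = 2/239= 0.01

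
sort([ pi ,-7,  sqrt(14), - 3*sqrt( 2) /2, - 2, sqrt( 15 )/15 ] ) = [ - 7,- 3*sqrt( 2) /2, - 2,sqrt(15) /15, pi, sqrt(14 )]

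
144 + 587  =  731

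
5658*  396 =2240568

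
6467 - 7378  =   - 911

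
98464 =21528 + 76936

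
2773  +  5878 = 8651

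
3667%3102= 565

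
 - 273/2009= -1 + 248/287 = - 0.14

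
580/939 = 580/939 =0.62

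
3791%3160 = 631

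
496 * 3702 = 1836192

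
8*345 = 2760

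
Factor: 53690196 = 2^2*3^1*7^1*639169^1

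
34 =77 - 43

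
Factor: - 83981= - 137^1 * 613^1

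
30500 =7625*4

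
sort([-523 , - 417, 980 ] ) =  [ - 523, - 417, 980] 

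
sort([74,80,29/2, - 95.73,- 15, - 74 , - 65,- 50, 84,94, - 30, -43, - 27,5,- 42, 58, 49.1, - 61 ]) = [ - 95.73, - 74, - 65, - 61, - 50, - 43, - 42, - 30, - 27,- 15 , 5, 29/2, 49.1  ,  58,74,80,84,94]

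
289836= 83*3492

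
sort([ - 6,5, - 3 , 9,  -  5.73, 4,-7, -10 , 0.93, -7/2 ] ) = [ -10 ,  -  7, - 6,  -  5.73, - 7/2,  -  3,0.93 , 4, 5, 9 ] 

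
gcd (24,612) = 12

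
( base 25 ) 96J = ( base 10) 5794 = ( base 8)13242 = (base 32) 5l2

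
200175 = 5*40035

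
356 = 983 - 627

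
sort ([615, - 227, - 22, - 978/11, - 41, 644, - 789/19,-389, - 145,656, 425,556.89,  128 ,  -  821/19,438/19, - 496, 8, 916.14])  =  [ - 496, - 389, -227 ,-145,  -  978/11, - 821/19, - 789/19, - 41,-22, 8, 438/19,128, 425 , 556.89, 615 , 644,656,  916.14]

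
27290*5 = 136450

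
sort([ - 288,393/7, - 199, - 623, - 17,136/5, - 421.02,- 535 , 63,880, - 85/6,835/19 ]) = [- 623, - 535, - 421.02, - 288, - 199, - 17 ,- 85/6, 136/5, 835/19,393/7,  63, 880]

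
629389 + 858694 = 1488083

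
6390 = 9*710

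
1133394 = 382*2967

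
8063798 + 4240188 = 12303986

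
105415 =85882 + 19533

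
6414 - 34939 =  - 28525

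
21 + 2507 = 2528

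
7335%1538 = 1183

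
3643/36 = 101 + 7/36= 101.19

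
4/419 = 4/419 = 0.01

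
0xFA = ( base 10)250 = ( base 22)b8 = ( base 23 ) ak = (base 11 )208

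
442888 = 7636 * 58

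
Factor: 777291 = 3^1*17^1*15241^1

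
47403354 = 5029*9426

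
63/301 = 9/43  =  0.21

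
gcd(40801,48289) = 1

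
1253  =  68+1185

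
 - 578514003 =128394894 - 706908897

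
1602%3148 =1602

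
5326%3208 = 2118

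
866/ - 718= - 2 + 285/359 = -1.21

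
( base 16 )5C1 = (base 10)1473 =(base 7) 4203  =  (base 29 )1LN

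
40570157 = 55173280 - 14603123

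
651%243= 165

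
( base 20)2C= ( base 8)64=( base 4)310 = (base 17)31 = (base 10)52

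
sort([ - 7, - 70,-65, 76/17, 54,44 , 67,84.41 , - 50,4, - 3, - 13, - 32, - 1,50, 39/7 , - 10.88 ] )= [ - 70,  -  65,-50, - 32, - 13,  -  10.88,  -  7, - 3, - 1,4,76/17,39/7, 44, 50,  54,67,  84.41]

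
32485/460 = 70+57/92 = 70.62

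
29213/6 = 4868+5/6 = 4868.83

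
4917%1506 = 399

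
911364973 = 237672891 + 673692082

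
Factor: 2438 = 2^1*23^1* 53^1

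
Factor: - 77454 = -2^1*3^2* 13^1*331^1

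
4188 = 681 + 3507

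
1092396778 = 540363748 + 552033030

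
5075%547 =152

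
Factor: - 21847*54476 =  - 2^2  *7^1 *3121^1*13619^1 = - 1190137172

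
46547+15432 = 61979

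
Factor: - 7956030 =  - 2^1*3^1*5^1*163^1*1627^1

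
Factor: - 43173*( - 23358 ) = 2^1*3^5*13^1*17^1*41^1*229^1 =1008434934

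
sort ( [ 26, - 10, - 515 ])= [  -  515, - 10, 26]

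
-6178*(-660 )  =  4077480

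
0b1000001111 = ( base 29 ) i5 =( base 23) ml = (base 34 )fh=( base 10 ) 527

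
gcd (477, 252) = 9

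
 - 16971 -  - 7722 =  - 9249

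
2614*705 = 1842870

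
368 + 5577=5945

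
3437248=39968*86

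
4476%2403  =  2073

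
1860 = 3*620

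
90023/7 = 12860+ 3/7 = 12860.43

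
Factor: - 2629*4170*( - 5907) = 2^1 * 3^2*5^1*11^2*139^1* 179^1*239^1 = 64758027510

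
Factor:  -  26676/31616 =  - 27/32   =  -2^( - 5)*3^3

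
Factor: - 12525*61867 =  - 3^1*5^2*13^1*167^1*4759^1 = - 774884175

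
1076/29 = 1076/29 = 37.10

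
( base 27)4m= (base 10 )130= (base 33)3v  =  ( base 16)82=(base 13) a0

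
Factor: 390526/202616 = 2^( - 2 )*31^( - 1)*239^1 = 239/124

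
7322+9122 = 16444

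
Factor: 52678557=3^2 * 5853173^1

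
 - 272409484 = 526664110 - 799073594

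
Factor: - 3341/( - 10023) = 3^( - 1) = 1/3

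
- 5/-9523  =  5/9523 = 0.00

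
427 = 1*427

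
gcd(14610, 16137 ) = 3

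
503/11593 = 503/11593= 0.04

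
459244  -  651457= -192213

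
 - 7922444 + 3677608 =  - 4244836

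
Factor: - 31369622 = - 2^1 *15684811^1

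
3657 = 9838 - 6181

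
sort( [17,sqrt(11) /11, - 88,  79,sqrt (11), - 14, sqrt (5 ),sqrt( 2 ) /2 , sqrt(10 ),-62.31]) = [- 88 , - 62.31, - 14,sqrt( 11 )/11, sqrt (2)/2,  sqrt(5), sqrt( 10 ),sqrt( 11 ),  17,  79] 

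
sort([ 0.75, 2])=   [ 0.75,2]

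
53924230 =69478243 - 15554013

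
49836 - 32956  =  16880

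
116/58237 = 116/58237 = 0.00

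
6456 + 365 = 6821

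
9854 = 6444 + 3410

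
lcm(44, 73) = 3212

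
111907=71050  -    -  40857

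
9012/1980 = 751/165 = 4.55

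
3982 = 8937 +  - 4955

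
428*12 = 5136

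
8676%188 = 28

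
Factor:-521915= - 5^1*104383^1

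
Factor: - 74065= - 5^1*14813^1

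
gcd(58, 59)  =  1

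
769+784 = 1553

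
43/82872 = 43/82872 = 0.00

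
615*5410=3327150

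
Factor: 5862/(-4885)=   -6/5 = - 2^1*3^1*5^(-1) 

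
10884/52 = 209 + 4/13 = 209.31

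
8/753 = 8/753 = 0.01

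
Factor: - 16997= - 23^1 * 739^1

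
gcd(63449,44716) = 1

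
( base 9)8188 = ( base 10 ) 5993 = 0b1011101101001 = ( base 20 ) ejd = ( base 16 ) 1769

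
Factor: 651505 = 5^1*229^1*569^1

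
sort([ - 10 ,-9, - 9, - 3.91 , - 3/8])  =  [ - 10, - 9, - 9, -3.91, - 3/8 ]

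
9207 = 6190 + 3017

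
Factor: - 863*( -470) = 2^1*5^1*47^1*863^1 = 405610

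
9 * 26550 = 238950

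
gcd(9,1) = 1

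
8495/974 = 8+703/974 = 8.72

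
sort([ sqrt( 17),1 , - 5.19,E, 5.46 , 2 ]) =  [ - 5.19, 1 , 2, E,sqrt(17),5.46]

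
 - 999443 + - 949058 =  - 1948501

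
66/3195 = 22/1065 = 0.02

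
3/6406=3/6406 =0.00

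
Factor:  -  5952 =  - 2^6*3^1*31^1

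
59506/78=29753/39 = 762.90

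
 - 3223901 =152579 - 3376480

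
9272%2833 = 773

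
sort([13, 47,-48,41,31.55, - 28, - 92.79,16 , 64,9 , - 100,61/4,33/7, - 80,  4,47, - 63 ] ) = [-100, - 92.79, - 80, - 63 , - 48, - 28, 4, 33/7,9 , 13,  61/4,16, 31.55,41 , 47, 47,64]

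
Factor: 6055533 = 3^3 * 11^1*20389^1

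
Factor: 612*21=2^2* 3^3*7^1*17^1=12852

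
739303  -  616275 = 123028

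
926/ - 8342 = - 463/4171 = - 0.11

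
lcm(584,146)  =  584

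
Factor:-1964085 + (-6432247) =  - 2^2*7^1*101^1*2969^1=- 8396332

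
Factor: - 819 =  - 3^2*7^1*13^1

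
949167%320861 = 307445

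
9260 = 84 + 9176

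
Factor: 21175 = 5^2*7^1*11^2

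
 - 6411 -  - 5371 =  - 1040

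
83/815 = 83/815= 0.10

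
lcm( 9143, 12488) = 512008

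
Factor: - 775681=- 775681^1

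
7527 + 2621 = 10148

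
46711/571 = 46711/571=81.81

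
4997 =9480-4483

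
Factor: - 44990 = -2^1*5^1 * 11^1*409^1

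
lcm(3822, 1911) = 3822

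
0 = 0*217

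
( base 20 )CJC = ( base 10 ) 5192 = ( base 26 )7hi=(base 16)1448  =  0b1010001001000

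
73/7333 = 73/7333 = 0.01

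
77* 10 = 770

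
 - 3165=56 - 3221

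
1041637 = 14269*73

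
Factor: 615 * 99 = 3^3*5^1*11^1 * 41^1 = 60885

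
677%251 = 175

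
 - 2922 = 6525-9447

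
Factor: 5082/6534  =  7/9=3^(- 2)*7^1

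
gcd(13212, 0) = 13212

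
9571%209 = 166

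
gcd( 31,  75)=1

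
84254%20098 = 3862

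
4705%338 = 311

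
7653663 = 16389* 467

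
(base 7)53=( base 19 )20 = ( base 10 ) 38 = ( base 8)46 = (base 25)1d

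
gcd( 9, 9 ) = 9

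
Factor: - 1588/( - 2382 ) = 2^1*3^( - 1 )  =  2/3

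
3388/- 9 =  - 377 + 5/9=- 376.44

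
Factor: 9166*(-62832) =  - 575918112 = -2^5*3^1 *7^1*11^1*17^1*4583^1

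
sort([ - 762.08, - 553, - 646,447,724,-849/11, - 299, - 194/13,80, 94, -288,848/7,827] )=[ - 762.08, - 646, - 553, - 299, - 288, -849/11, - 194/13,80,94, 848/7 , 447,724,827 ] 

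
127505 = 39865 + 87640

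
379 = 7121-6742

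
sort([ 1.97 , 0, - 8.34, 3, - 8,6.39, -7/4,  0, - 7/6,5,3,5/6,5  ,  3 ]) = [ - 8.34, - 8,-7/4 , - 7/6,0,  0,5/6,1.97, 3,3, 3,5, 5, 6.39 ]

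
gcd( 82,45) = 1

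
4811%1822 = 1167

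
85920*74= 6358080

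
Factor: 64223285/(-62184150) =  - 2^( - 1)*3^(-2 ) * 5^( - 1)*19^( - 1 )*263^1*1039^( - 1 )*6977^1= - 1834951/1776690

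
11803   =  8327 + 3476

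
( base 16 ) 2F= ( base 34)1d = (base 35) 1C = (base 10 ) 47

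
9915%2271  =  831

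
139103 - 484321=-345218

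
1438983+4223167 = 5662150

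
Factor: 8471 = 43^1*197^1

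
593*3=1779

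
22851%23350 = 22851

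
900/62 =14 + 16/31 = 14.52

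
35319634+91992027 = 127311661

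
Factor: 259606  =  2^1*129803^1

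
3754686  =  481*7806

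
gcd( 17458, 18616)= 2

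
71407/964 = 71407/964 = 74.07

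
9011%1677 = 626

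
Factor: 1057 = 7^1 * 151^1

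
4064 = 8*508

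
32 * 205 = 6560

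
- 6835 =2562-9397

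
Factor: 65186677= 1201^1 *54277^1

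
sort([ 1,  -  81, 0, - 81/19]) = [ - 81,- 81/19,  0, 1]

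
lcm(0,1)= 0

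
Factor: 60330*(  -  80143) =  - 2^1*3^1* 5^1*7^1 * 107^2*2011^1 = - 4835027190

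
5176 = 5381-205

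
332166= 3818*87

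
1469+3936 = 5405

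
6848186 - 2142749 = 4705437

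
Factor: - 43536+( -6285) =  - 3^1*16607^1 =- 49821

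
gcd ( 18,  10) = 2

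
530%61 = 42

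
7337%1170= 317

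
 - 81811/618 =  - 81811/618 = - 132.38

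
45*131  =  5895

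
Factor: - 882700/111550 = - 2^1* 7^1 * 13^1 * 23^( - 1 ) = - 182/23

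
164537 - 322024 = - 157487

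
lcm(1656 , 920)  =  8280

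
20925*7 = 146475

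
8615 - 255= 8360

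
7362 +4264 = 11626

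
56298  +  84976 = 141274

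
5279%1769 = 1741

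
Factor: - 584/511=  - 2^3 * 7^( - 1) =- 8/7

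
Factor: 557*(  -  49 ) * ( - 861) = 3^1*7^3*41^1*557^1 = 23499273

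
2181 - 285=1896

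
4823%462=203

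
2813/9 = 312+5/9 = 312.56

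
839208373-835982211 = 3226162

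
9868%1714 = 1298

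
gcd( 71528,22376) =8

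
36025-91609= - 55584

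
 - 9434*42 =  - 396228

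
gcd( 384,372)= 12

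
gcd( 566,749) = 1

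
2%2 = 0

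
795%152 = 35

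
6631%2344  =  1943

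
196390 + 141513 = 337903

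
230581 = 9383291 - 9152710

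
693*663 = 459459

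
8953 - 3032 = 5921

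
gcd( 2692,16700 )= 4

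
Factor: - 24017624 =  - 2^3 * 67^1*44809^1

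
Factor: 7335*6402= 2^1*3^3*5^1* 11^1*97^1 * 163^1 =46958670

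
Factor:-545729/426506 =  - 2^(  -  1) *367^1*1487^1*213253^( - 1)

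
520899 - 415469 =105430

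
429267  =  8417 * 51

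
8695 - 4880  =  3815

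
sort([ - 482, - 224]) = [ - 482, - 224 ]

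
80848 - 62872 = 17976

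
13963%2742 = 253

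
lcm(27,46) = 1242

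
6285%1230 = 135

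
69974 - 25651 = 44323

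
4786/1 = 4786 = 4786.00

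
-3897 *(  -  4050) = 15782850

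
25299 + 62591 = 87890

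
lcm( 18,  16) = 144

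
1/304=1/304= 0.00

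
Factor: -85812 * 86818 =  - 7450026216 = -  2^3*3^1*83^1*523^1*7151^1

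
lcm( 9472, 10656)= 85248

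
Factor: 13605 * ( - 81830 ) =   -  1113297150 = - 2^1*3^1*5^2*7^2*167^1*907^1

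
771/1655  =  771/1655  =  0.47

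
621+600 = 1221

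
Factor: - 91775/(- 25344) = 2^ ( - 8)*3^(-2)*5^2*11^(-1 )*3671^1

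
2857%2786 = 71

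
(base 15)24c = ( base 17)1dc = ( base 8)1012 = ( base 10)522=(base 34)fc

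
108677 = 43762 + 64915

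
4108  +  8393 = 12501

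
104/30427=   104/30427 = 0.00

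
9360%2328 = 48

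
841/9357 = 841/9357= 0.09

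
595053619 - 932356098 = -337302479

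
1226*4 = 4904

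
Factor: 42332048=2^4*11^1*61^1*3943^1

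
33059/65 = 508 + 3/5 = 508.60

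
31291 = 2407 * 13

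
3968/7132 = 992/1783 = 0.56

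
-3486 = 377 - 3863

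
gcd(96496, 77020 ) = 4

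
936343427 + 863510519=1799853946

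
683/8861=683/8861=0.08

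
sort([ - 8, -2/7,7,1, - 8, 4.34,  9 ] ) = [ - 8, - 8, - 2/7 , 1, 4.34 , 7 , 9 ] 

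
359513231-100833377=258679854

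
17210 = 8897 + 8313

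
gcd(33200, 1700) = 100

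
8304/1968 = 4 + 9/41= 4.22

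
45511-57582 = - 12071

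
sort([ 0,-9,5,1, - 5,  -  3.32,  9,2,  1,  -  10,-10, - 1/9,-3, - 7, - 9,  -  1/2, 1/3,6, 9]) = [  -  10,-10,  -  9, - 9, - 7,  -  5 , -3.32,-3, - 1/2, - 1/9, 0, 1/3,  1, 1,2, 5 , 6,9, 9]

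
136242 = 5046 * 27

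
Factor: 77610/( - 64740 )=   -  2^( - 1)* 83^( - 1 ) * 199^1 = - 199/166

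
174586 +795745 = 970331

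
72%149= 72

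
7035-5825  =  1210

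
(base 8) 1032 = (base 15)25d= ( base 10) 538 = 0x21A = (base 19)196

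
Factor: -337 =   -  337^1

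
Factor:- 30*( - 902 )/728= 6765/182 = 2^( - 1)*3^1*5^1*7^(-1)*11^1*13^(  -  1 )*41^1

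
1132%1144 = 1132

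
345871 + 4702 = 350573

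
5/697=5/697 = 0.01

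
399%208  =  191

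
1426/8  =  178  +  1/4 = 178.25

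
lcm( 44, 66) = 132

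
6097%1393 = 525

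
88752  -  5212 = 83540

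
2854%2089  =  765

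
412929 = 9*45881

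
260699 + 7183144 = 7443843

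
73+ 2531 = 2604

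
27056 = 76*356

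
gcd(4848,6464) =1616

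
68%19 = 11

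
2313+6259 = 8572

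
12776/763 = 12776/763 = 16.74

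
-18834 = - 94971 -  - 76137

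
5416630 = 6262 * 865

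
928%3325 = 928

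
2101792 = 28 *75064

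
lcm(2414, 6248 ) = 106216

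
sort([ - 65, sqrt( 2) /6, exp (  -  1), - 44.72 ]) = [ - 65, - 44.72,sqrt( 2)/6, exp(-1) ] 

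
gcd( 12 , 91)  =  1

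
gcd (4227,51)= 3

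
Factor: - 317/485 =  - 5^ (- 1 )*97^ ( - 1)*317^1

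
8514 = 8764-250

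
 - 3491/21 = -3491/21 = - 166.24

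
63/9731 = 63/9731= 0.01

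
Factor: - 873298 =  - 2^1 *436649^1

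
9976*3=29928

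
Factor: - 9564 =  - 2^2 * 3^1 * 797^1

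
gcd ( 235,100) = 5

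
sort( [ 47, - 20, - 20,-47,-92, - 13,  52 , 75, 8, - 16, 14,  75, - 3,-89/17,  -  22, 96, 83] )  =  [ - 92, - 47,-22, -20, - 20, - 16, - 13,  -  89/17,  -  3,8, 14,47, 52, 75, 75,83,96] 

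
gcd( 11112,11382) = 6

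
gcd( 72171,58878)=9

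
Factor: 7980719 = 89^1 *89671^1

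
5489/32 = 5489/32 = 171.53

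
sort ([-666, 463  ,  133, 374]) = [- 666, 133,374, 463] 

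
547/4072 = 547/4072 = 0.13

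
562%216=130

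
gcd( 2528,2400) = 32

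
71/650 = 71/650 = 0.11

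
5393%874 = 149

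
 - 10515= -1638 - 8877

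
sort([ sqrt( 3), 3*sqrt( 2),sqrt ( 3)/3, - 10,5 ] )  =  [ - 10, sqrt(3)/3, sqrt( 3),3*sqrt (2),5 ] 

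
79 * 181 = 14299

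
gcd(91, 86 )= 1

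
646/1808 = 323/904= 0.36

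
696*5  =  3480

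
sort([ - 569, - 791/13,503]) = [-569, - 791/13,503 ]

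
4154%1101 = 851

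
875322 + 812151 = 1687473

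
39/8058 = 13/2686 = 0.00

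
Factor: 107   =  107^1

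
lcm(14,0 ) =0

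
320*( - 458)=-146560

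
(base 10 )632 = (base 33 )j5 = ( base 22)16G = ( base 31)kc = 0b1001111000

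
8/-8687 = -1+8679/8687 = - 0.00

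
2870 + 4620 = 7490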